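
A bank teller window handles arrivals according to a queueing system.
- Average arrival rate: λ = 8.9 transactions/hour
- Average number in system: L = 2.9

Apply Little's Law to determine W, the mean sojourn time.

Little's Law: L = λW, so W = L/λ
W = 2.9/8.9 = 0.3258 hours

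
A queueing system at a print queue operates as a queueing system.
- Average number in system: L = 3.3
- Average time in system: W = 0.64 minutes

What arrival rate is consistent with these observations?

Little's Law: L = λW, so λ = L/W
λ = 3.3/0.64 = 5.1562 jobs/minute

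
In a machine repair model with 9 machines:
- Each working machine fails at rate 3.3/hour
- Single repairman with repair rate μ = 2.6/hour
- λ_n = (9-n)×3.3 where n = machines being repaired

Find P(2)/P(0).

P(2)/P(0) = ∏_{i=0}^{2-1} λ_i/μ_{i+1}
= (9-0)×3.3/2.6 × (9-1)×3.3/2.6
= 115.9882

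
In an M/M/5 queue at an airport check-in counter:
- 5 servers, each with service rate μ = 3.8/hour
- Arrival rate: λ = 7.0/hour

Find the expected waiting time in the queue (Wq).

Traffic intensity: ρ = λ/(cμ) = 7.0/(5×3.8) = 0.3684
Since ρ = 0.3684 < 1, system is stable.
Offered load a = λ/μ = cρ = 7.0/3.8 = 1.8421
P₀ = [ Σₙ₌₀^4 aⁿ/n! + a^5/(5!(1-ρ)) ]⁻¹
Σ = a^0/0! + a^1/1! + a^2/2! + a^3/3! + a^4/4! = 1.0000 + 1.8421 + 1.6967 + 1.0418 + 0.4798 = 6.0604
a^5/(5!(1-ρ)) = 21.2115/(120 × 0.6316) = 0.2799
P₀ = 1/(6.0604 + 0.2799) = 0.1577
Lq = P₀·a^5·ρ / (5!(1-ρ)²) = 0.15772 × 21.2115 × 0.36842 / (120 × 0.39889) = 0.02575
Wq = Lq/λ = 0.02575/7.0 = 0.003679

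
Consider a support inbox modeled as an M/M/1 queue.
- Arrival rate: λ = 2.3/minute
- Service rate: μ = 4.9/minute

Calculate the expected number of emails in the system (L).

ρ = λ/μ = 2.3/4.9 = 0.4694
For M/M/1: L = λ/(μ-λ)
L = 2.3/(4.9-2.3) = 2.3/2.60
L = 0.8846 emails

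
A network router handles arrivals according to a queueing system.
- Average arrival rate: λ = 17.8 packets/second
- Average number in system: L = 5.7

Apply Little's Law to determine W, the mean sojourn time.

Little's Law: L = λW, so W = L/λ
W = 5.7/17.8 = 0.3202 seconds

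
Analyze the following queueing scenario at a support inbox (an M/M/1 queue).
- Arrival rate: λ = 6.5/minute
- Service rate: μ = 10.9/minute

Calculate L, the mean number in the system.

ρ = λ/μ = 6.5/10.9 = 0.5963
For M/M/1: L = λ/(μ-λ)
L = 6.5/(10.9-6.5) = 6.5/4.40
L = 1.4773 emails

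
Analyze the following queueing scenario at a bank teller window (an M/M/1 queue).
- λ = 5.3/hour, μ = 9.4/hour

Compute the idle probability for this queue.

ρ = λ/μ = 5.3/9.4 = 0.5638
P(0) = 1 - ρ = 1 - 0.5638 = 0.4362
The server is idle 43.62% of the time.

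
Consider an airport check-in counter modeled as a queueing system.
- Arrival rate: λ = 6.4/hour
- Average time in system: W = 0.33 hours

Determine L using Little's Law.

Little's Law: L = λW
L = 6.4 × 0.33 = 2.1120 passengers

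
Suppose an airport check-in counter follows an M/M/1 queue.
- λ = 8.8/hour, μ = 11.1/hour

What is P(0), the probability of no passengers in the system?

ρ = λ/μ = 8.8/11.1 = 0.7928
P(0) = 1 - ρ = 1 - 0.7928 = 0.2072
The server is idle 20.72% of the time.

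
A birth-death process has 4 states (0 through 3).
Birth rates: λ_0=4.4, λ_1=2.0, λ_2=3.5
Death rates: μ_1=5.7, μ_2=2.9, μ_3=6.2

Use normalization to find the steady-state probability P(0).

Ratios P(n)/P(0) = (λ₀···λₙ₋₁)/(μ₁···μₙ):
P(1)/P(0) = (4.4)/(5.7) = 0.7719
P(2)/P(0) = (4.4×2.0)/(5.7×2.9) = 0.5324
P(3)/P(0) = (4.4×2.0×3.5)/(5.7×2.9×6.2) = 0.3005

Normalization: ∑ P(n) = 1
P(0) × (1.0000 + 0.7719 + 0.5324 + 0.3005) = 1
P(0) × 2.6048 = 1
P(0) = 1/2.6048 = 0.3839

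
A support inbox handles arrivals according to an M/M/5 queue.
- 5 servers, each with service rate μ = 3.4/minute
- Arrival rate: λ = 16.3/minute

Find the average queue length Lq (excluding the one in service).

Traffic intensity: ρ = λ/(cμ) = 16.3/(5×3.4) = 0.9588
Since ρ = 0.9588 < 1, system is stable.
Offered load a = λ/μ = cρ = 16.3/3.4 = 4.7941
P₀ = [ Σₙ₌₀^4 aⁿ/n! + a^5/(5!(1-ρ)) ]⁻¹
Σ = a^0/0! + a^1/1! + a^2/2! + a^3/3! + a^4/4! = 1.0000 + 4.7941 + 11.4918 + 18.3643 + 22.0102 = 57.6604
a^5/(5!(1-ρ)) = 2532.4649/(120 × 0.04117647) = 512.5227
P₀ = 1/(57.6604 + 512.5227) = 0.001754
Lq = P₀·a^5·ρ / (5!(1-ρ)²) = 0.00175382 × 2532.4649 × 0.958824 / (120 × 0.00169550) = 20.9309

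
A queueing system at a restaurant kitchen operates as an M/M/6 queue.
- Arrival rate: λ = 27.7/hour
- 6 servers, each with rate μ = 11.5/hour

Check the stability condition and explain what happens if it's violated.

Stability requires ρ = λ/(cμ) < 1
ρ = 27.7/(6 × 11.5) = 27.7/69.00 = 0.4014
Since 0.4014 < 1, the system is STABLE.
The servers are busy 40.14% of the time.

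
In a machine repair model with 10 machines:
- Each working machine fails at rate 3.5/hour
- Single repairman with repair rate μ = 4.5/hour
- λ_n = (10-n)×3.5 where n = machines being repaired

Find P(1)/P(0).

P(1)/P(0) = ∏_{i=0}^{1-1} λ_i/μ_{i+1}
= (10-0)×3.5/4.5
= 7.7778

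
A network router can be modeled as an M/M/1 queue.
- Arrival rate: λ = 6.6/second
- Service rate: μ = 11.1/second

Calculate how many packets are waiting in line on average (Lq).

ρ = λ/μ = 6.6/11.1 = 0.5946
For M/M/1: Lq = λ²/(μ(μ-λ))
Lq = 43.56/(11.1 × 4.50)
Lq = 0.8721 packets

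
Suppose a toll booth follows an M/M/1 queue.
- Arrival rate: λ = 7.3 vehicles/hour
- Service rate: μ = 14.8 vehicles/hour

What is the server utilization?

Server utilization: ρ = λ/μ
ρ = 7.3/14.8 = 0.4932
The server is busy 49.32% of the time.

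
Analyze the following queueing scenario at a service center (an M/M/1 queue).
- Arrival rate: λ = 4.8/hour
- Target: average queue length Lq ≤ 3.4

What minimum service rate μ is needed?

For M/M/1: Lq = λ²/(μ(μ-λ))
Need Lq ≤ 3.4, i.e. μ(μ-λ) ≥ λ²/3.4
μ² - 4.8μ - 23.04/3.4 ≥ 0  →  μ² - 4.8μ - 6.77647 ≥ 0
Quadratic formula (positive root): μ = [λ + √(λ² + 4×6.77647)]/2
Discriminant: 23.04 + 4×6.77647 = 50.1459, √50.1459 = 7.0814
μ ≥ (4.8 + 7.0814)/2 = 5.9407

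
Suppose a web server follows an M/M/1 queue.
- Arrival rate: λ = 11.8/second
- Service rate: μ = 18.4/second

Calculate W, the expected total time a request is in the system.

First, compute utilization: ρ = λ/μ = 11.8/18.4 = 0.6413
For M/M/1: W = 1/(μ-λ)
W = 1/(18.4-11.8) = 1/6.60
W = 0.1515 seconds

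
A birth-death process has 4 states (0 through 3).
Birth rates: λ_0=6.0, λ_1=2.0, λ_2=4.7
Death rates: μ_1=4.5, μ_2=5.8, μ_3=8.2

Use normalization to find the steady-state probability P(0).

Ratios P(n)/P(0) = (λ₀···λₙ₋₁)/(μ₁···μₙ):
P(1)/P(0) = (6.0)/(4.5) = 1.3333
P(2)/P(0) = (6.0×2.0)/(4.5×5.8) = 0.4598
P(3)/P(0) = (6.0×2.0×4.7)/(4.5×5.8×8.2) = 0.2635

Normalization: ∑ P(n) = 1
P(0) × (1.0000 + 1.3333 + 0.4598 + 0.2635) = 1
P(0) × 3.0566 = 1
P(0) = 1/3.0566 = 0.3272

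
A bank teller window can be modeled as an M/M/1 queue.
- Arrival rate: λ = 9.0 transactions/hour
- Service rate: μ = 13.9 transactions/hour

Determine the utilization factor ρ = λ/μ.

Server utilization: ρ = λ/μ
ρ = 9.0/13.9 = 0.6475
The server is busy 64.75% of the time.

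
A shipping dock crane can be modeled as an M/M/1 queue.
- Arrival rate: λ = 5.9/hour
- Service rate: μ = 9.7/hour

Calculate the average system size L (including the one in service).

ρ = λ/μ = 5.9/9.7 = 0.6082
For M/M/1: L = λ/(μ-λ)
L = 5.9/(9.7-5.9) = 5.9/3.80
L = 1.5526 containers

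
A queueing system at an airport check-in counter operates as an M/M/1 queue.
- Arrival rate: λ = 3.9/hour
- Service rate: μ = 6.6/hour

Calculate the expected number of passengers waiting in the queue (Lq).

ρ = λ/μ = 3.9/6.6 = 0.5909
For M/M/1: Lq = λ²/(μ(μ-λ))
Lq = 15.21/(6.6 × 2.70)
Lq = 0.8535 passengers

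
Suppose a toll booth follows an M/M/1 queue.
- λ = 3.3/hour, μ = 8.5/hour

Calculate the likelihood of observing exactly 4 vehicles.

ρ = λ/μ = 3.3/8.5 = 0.38824
P(n) = (1-ρ)ρⁿ
P(4) = (1-0.38824) × 0.38824^4
P(4) = 0.6118 × 0.02272
P(4) = 0.01390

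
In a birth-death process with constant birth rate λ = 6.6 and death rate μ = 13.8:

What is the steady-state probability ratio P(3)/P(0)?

For constant rates: P(n)/P(0) = (λ/μ)^n
P(3)/P(0) = (6.6/13.8)^3 = 0.4783^3 = 0.1094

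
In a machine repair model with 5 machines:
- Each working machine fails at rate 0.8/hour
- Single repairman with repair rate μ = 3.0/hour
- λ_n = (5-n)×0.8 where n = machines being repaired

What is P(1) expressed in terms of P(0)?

P(1)/P(0) = ∏_{i=0}^{1-1} λ_i/μ_{i+1}
= (5-0)×0.8/3.0
= 1.3333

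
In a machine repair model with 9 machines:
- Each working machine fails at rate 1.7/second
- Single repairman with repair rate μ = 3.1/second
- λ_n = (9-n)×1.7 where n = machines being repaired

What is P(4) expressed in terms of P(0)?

P(4)/P(0) = ∏_{i=0}^{4-1} λ_i/μ_{i+1}
= (9-0)×1.7/3.1 × (9-1)×1.7/3.1 × (9-2)×1.7/3.1 × (9-3)×1.7/3.1
= 273.4832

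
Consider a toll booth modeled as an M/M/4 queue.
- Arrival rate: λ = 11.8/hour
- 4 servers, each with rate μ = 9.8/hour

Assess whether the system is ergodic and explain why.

Stability requires ρ = λ/(cμ) < 1
ρ = 11.8/(4 × 9.8) = 11.8/39.20 = 0.3010
Since 0.3010 < 1, the system is STABLE.
The servers are busy 30.10% of the time.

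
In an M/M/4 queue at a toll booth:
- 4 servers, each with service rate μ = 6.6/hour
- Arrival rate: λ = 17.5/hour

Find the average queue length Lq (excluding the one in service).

Traffic intensity: ρ = λ/(cμ) = 17.5/(4×6.6) = 0.6629
Since ρ = 0.6629 < 1, system is stable.
Offered load a = λ/μ = cρ = 17.5/6.6 = 2.6515
P₀ = [ Σₙ₌₀^3 aⁿ/n! + a^4/(4!(1-ρ)) ]⁻¹
Σ = a^0/0! + a^1/1! + a^2/2! + a^3/3! = 1.0000 + 2.6515 + 3.5153 + 3.1069 = 10.2737
a^4/(4!(1-ρ)) = 49.4284/(24 × 0.337121) = 6.1091
P₀ = 1/(10.2737 + 6.1091) = 0.06104
Lq = P₀·a^4·ρ / (4!(1-ρ)²) = 0.061039 × 49.4284 × 0.66288 / (24 × 0.11365) = 0.7332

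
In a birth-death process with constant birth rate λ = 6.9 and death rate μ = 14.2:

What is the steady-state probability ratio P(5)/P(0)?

For constant rates: P(n)/P(0) = (λ/μ)^n
P(5)/P(0) = (6.9/14.2)^5 = 0.4859^5 = 0.02709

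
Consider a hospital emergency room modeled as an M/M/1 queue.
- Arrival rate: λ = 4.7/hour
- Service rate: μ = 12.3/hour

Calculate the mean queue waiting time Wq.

First, compute utilization: ρ = λ/μ = 4.7/12.3 = 0.3821
For M/M/1: Wq = λ/(μ(μ-λ))
Wq = 4.7/(12.3 × (12.3-4.7))
Wq = 4.7/(12.3 × 7.60)
Wq = 0.05028 hours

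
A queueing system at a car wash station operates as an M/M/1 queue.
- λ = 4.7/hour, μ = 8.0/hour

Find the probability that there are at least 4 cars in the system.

ρ = λ/μ = 4.7/8.0 = 0.5875
P(N ≥ n) = ρⁿ
P(N ≥ 4) = 0.5875^4
P(N ≥ 4) = 0.1191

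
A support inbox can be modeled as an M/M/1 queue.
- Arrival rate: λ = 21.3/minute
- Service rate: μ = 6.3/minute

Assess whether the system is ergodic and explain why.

Stability requires ρ = λ/(cμ) < 1
ρ = 21.3/(1 × 6.3) = 21.3/6.30 = 3.3810
Since 3.3810 ≥ 1, the system is UNSTABLE.
Queue grows without bound. Need μ > λ = 21.3.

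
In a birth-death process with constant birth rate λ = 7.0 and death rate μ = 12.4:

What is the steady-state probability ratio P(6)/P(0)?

For constant rates: P(n)/P(0) = (λ/μ)^n
P(6)/P(0) = (7.0/12.4)^6 = 0.5645^6 = 0.03236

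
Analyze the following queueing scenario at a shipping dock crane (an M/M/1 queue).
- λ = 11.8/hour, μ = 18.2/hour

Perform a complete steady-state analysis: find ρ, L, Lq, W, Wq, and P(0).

Step 1: ρ = λ/μ = 11.8/18.2 = 0.6484
Step 2: L = λ/(μ-λ) = 11.8/6.40 = 1.8438
Step 3: Lq = λ²/(μ(μ-λ)) = 139.24/(18.2×6.40) = 1.1954
Step 4: W = 1/(μ-λ) = 1/6.40 = 0.15625
Step 5: Wq = λ/(μ(μ-λ)) = 11.8/(18.2×6.40) = 0.1013
Step 6: P(0) = 1-ρ = 0.3516
Verify: L = λW = 11.8×0.15625 = 1.8438 ✔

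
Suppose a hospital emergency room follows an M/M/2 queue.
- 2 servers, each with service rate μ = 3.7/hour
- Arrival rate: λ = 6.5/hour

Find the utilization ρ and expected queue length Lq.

Traffic intensity: ρ = λ/(cμ) = 6.5/(2×3.7) = 0.8784
Since ρ = 0.8784 < 1, system is stable.
Offered load a = λ/μ = cρ = 6.5/3.7 = 1.7568
P₀ = [ Σₙ₌₀^1 aⁿ/n! + a^2/(2!(1-ρ)) ]⁻¹
Σ = a^0/0! + a^1/1! = 1.0000 + 1.7568 = 2.7568
a^2/(2!(1-ρ)) = 3.086194/(2 × 0.1216216) = 12.6877
P₀ = 1/(2.7568 + 12.6877) = 0.06475
Lq = P₀·a^2·ρ / (2!(1-ρ)²) = 0.0647482 × 3.08619 × 0.878378 / (2 × 0.0147918) = 5.9331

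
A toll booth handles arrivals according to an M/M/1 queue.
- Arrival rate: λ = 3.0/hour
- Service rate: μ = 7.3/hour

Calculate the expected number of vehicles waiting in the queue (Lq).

ρ = λ/μ = 3.0/7.3 = 0.4110
For M/M/1: Lq = λ²/(μ(μ-λ))
Lq = 9.00/(7.3 × 4.30)
Lq = 0.2867 vehicles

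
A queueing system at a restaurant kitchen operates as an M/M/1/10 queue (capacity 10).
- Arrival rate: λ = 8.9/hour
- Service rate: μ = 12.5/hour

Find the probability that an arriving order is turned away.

ρ = λ/μ = 8.9/12.5 = 0.7120
P₀ = (1-ρ)/(1-ρ^(K+1)) = (1-0.7120)/(1-0.7120^11) = 0.2880/0.9762 = 0.2950
P_K = P₀×ρ^K = 0.29503 × 0.7120^10 = 0.29503 × 0.033481 = 0.009878
Blocking probability = 0.99%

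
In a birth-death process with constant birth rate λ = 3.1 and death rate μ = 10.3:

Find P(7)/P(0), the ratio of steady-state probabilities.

For constant rates: P(n)/P(0) = (λ/μ)^n
P(7)/P(0) = (3.1/10.3)^7 = 0.30097^7 = 0.0002237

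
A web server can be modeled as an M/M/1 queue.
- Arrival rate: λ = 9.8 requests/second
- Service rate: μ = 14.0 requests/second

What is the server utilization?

Server utilization: ρ = λ/μ
ρ = 9.8/14.0 = 0.7000
The server is busy 70.00% of the time.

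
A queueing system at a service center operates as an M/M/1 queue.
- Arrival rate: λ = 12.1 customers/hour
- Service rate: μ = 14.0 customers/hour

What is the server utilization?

Server utilization: ρ = λ/μ
ρ = 12.1/14.0 = 0.8643
The server is busy 86.43% of the time.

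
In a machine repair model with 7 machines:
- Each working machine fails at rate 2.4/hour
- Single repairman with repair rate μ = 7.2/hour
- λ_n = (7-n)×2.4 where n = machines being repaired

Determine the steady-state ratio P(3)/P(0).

P(3)/P(0) = ∏_{i=0}^{3-1} λ_i/μ_{i+1}
= (7-0)×2.4/7.2 × (7-1)×2.4/7.2 × (7-2)×2.4/7.2
= 7.7778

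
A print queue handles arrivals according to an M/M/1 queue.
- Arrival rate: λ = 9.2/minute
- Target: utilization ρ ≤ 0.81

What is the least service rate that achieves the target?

ρ = λ/μ, so μ = λ/ρ
μ ≥ 9.2/0.81 = 11.3580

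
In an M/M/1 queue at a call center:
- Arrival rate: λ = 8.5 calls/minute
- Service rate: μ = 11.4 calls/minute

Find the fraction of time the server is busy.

Server utilization: ρ = λ/μ
ρ = 8.5/11.4 = 0.7456
The server is busy 74.56% of the time.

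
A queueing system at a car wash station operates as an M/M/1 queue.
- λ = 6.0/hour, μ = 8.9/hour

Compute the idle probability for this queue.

ρ = λ/μ = 6.0/8.9 = 0.6742
P(0) = 1 - ρ = 1 - 0.6742 = 0.3258
The server is idle 32.58% of the time.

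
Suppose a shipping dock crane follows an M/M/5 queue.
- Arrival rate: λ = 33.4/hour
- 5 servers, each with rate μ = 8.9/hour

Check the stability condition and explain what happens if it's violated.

Stability requires ρ = λ/(cμ) < 1
ρ = 33.4/(5 × 8.9) = 33.4/44.50 = 0.7506
Since 0.7506 < 1, the system is STABLE.
The servers are busy 75.06% of the time.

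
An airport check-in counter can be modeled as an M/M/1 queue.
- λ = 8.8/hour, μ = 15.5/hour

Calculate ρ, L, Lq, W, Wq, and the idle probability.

Step 1: ρ = λ/μ = 8.8/15.5 = 0.5677
Step 2: L = λ/(μ-λ) = 8.8/6.70 = 1.3134
Step 3: Lq = λ²/(μ(μ-λ)) = 77.44/(15.5×6.70) = 0.7457
Step 4: W = 1/(μ-λ) = 1/6.70 = 0.14925
Step 5: Wq = λ/(μ(μ-λ)) = 8.8/(15.5×6.70) = 0.08474
Step 6: P(0) = 1-ρ = 0.4323
Verify: L = λW = 8.8×0.14925 = 1.3134 ✔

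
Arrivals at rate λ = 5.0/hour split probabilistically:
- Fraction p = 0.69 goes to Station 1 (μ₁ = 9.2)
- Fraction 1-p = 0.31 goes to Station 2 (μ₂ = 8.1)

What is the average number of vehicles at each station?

Effective rates: λ₁ = 5.0×0.69 = 3.45, λ₂ = 5.0×0.31 = 1.55
Station 1: ρ₁ = 3.45/9.2 = 0.3750, L₁ = ρ₁/(1-ρ₁) = 0.3750/(1-0.3750) = 0.6000
Station 2: ρ₂ = 1.55/8.1 = 0.19136, L₂ = ρ₂/(1-ρ₂) = 0.19136/(1-0.19136) = 0.2366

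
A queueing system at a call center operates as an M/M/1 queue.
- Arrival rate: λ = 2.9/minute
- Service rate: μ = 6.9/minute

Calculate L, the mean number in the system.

ρ = λ/μ = 2.9/6.9 = 0.4203
For M/M/1: L = λ/(μ-λ)
L = 2.9/(6.9-2.9) = 2.9/4.00
L = 0.7250 calls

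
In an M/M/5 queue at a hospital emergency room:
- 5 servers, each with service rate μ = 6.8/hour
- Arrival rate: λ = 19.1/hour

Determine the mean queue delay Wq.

Traffic intensity: ρ = λ/(cμ) = 19.1/(5×6.8) = 0.5618
Since ρ = 0.5618 < 1, system is stable.
Offered load a = λ/μ = cρ = 19.1/6.8 = 2.8088
P₀ = [ Σₙ₌₀^4 aⁿ/n! + a^5/(5!(1-ρ)) ]⁻¹
Σ = a^0/0! + a^1/1! + a^2/2! + a^3/3! + a^4/4! = 1.0000 + 2.8088 + 3.9447 + 3.6934 + 2.5935 = 14.0404
a^5/(5!(1-ρ)) = 174.8325/(120 × 0.438235) = 3.3246
P₀ = 1/(14.0404 + 3.3246) = 0.05759
Lq = P₀·a^5·ρ / (5!(1-ρ)²) = 0.05759 × 174.8325 × 0.5618 / (120 × 0.1921) = 0.2454
Wq = Lq/λ = 0.2454/19.1 = 0.01285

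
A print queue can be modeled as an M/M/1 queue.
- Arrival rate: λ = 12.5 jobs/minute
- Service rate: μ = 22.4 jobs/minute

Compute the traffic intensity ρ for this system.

Server utilization: ρ = λ/μ
ρ = 12.5/22.4 = 0.5580
The server is busy 55.80% of the time.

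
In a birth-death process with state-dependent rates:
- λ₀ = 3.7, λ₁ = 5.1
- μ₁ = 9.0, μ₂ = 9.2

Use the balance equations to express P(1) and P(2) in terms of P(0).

Balance equations:
State 0: λ₀P₀ = μ₁P₁ → P₁ = (λ₀/μ₁)P₀ = (3.7/9.0)P₀ = 0.4111P₀
State 1: P₂ = (λ₀λ₁)/(μ₁μ₂)P₀ = (3.7×5.1)/(9.0×9.2)P₀ = 0.2279P₀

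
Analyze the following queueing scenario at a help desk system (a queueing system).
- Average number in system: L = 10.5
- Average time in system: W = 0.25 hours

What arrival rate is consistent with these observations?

Little's Law: L = λW, so λ = L/W
λ = 10.5/0.25 = 42.0000 tickets/hour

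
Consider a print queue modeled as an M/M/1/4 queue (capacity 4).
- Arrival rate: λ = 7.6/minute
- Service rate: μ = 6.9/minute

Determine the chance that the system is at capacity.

ρ = λ/μ = 7.6/6.9 = 1.10145
P₀ = (1-ρ)/(1-ρ^(K+1)) = (1-1.10145)/(1-1.10145^5) = -0.10145/-0.62115 = 0.1633
P_K = P₀×ρ^K = 0.16333 × 1.10145^4 = 0.16333 × 1.4718 = 0.2404
Blocking probability = 24.04%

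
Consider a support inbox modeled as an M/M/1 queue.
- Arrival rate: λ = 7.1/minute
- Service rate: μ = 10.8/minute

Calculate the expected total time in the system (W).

First, compute utilization: ρ = λ/μ = 7.1/10.8 = 0.6574
For M/M/1: W = 1/(μ-λ)
W = 1/(10.8-7.1) = 1/3.70
W = 0.2703 minutes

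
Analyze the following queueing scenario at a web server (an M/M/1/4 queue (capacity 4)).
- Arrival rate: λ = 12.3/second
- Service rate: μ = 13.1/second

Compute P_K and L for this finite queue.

ρ = λ/μ = 12.3/13.1 = 0.93893
P₀ = (1-ρ)/(1-ρ^(K+1)) = (1-0.93893)/(1-0.93893^5) = 0.061070/0.27026 = 0.2260
P_K = P₀×ρ^K = 0.2260 × 0.93893^4 = 0.2260 × 0.7772 = 0.1756
Blocking probability P_4 = 0.1756 (17.56%)
L = ρ[1 - (K+1)ρ^K + Kρ^(K+1)] / [(1-ρ)(1-ρ^(K+1))]
L = 0.93893 × (1 - 5×0.7772001 + 4×0.7297365) / ((1 - 0.93893) × (1 - 0.7297365)) = 1.8742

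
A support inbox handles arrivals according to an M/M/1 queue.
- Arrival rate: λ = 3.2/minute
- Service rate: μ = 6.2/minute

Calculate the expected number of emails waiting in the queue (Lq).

ρ = λ/μ = 3.2/6.2 = 0.5161
For M/M/1: Lq = λ²/(μ(μ-λ))
Lq = 10.24/(6.2 × 3.00)
Lq = 0.5505 emails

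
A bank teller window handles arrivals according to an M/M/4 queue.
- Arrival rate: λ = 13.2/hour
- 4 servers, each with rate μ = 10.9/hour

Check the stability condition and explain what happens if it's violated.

Stability requires ρ = λ/(cμ) < 1
ρ = 13.2/(4 × 10.9) = 13.2/43.60 = 0.3028
Since 0.3028 < 1, the system is STABLE.
The servers are busy 30.28% of the time.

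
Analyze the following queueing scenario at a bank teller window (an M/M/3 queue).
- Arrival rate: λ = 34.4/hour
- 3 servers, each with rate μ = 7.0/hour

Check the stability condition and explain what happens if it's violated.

Stability requires ρ = λ/(cμ) < 1
ρ = 34.4/(3 × 7.0) = 34.4/21.00 = 1.6381
Since 1.6381 ≥ 1, the system is UNSTABLE.
Need c > λ/μ = 34.4/7.0 = 4.91.
Minimum servers needed: c = 5.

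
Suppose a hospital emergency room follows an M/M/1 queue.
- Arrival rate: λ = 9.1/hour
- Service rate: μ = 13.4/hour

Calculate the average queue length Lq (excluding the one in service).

ρ = λ/μ = 9.1/13.4 = 0.6791
For M/M/1: Lq = λ²/(μ(μ-λ))
Lq = 82.81/(13.4 × 4.30)
Lq = 1.4372 patients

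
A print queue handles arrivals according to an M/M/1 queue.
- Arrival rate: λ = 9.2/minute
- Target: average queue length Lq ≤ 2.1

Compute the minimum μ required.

For M/M/1: Lq = λ²/(μ(μ-λ))
Need Lq ≤ 2.1, i.e. μ(μ-λ) ≥ λ²/2.1
μ² - 9.2μ - 84.64/2.1 ≥ 0  →  μ² - 9.2μ - 40.30476 ≥ 0
Quadratic formula (positive root): μ = [λ + √(λ² + 4×40.30476)]/2
Discriminant: 84.64 + 4×40.30476 = 245.8590, √245.8590 = 15.6799
μ ≥ (9.2 + 15.6799)/2 = 12.4399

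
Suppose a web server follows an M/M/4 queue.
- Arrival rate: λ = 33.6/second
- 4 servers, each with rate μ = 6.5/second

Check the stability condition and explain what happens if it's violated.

Stability requires ρ = λ/(cμ) < 1
ρ = 33.6/(4 × 6.5) = 33.6/26.00 = 1.2923
Since 1.2923 ≥ 1, the system is UNSTABLE.
Need c > λ/μ = 33.6/6.5 = 5.17.
Minimum servers needed: c = 6.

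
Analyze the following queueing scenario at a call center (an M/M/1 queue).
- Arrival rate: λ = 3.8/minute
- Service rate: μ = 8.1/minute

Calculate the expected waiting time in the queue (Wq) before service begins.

First, compute utilization: ρ = λ/μ = 3.8/8.1 = 0.4691
For M/M/1: Wq = λ/(μ(μ-λ))
Wq = 3.8/(8.1 × (8.1-3.8))
Wq = 3.8/(8.1 × 4.30)
Wq = 0.1091 minutes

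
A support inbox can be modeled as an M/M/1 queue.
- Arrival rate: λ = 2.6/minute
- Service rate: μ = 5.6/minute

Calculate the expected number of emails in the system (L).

ρ = λ/μ = 2.6/5.6 = 0.4643
For M/M/1: L = λ/(μ-λ)
L = 2.6/(5.6-2.6) = 2.6/3.00
L = 0.8667 emails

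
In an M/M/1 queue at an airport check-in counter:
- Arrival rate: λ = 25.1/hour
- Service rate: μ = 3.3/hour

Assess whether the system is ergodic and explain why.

Stability requires ρ = λ/(cμ) < 1
ρ = 25.1/(1 × 3.3) = 25.1/3.30 = 7.6061
Since 7.6061 ≥ 1, the system is UNSTABLE.
Queue grows without bound. Need μ > λ = 25.1.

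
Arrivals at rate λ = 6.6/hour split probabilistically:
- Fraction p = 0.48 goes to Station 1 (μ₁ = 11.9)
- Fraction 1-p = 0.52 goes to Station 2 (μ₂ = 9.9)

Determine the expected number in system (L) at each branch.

Effective rates: λ₁ = 6.6×0.48 = 3.168, λ₂ = 6.6×0.52 = 3.432
Station 1: ρ₁ = 3.168/11.9 = 0.2662, L₁ = ρ₁/(1-ρ₁) = 0.2662/(1-0.2662) = 0.3628
Station 2: ρ₂ = 3.432/9.9 = 0.34667, L₂ = ρ₂/(1-ρ₂) = 0.34667/(1-0.34667) = 0.5306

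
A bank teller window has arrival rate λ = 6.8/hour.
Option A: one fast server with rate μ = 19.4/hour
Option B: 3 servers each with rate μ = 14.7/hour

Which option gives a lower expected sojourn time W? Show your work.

Option A: single server μ = 19.4 (M/M/1)
  ρ_A = 6.8/19.4 = 0.3505
  W_A = 1/(μ-λ) = 1/(19.4-6.8) = 1/12.60 = 0.07937

Option B: 3 servers μ = 14.7 (M/M/3)
  ρ_B = λ/(cμ) = 6.8/(3×14.7) = 0.1542
  Offered load a = λ/μ = cρ = 6.8/14.7 = 0.4626
  P₀ = [ Σₙ₌₀^2 aⁿ/n! + a^3/(3!(1-ρ)) ]⁻¹
  Σ = a^0/0! + a^1/1! + a^2/2! = 1.0000 + 0.4626 + 0.1070 = 1.5696
  a^3/(3!(1-ρ)) = 0.09899/(6 × 0.8458) = 0.01951
  P₀ = 1/(1.5696 + 0.01951) = 0.6293
  Lq = P₀·a^3·ρ / (3!(1-ρ)²) = 0.6293 × 0.09899 × 0.1542 / (6 × 0.7154) = 0.002238
  Wq_B = Lq/λ = 0.002238/6.8 = 0.0003291
  W_B = Wq_B + 1/μ = 0.0003291 + 0.06803 = 0.06836

Since W_B = 0.06836 < W_A = 0.07937, Option B (multiple servers) has the shorter time in system.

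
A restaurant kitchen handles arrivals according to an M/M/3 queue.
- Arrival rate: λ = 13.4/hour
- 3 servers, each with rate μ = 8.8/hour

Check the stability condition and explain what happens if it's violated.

Stability requires ρ = λ/(cμ) < 1
ρ = 13.4/(3 × 8.8) = 13.4/26.40 = 0.5076
Since 0.5076 < 1, the system is STABLE.
The servers are busy 50.76% of the time.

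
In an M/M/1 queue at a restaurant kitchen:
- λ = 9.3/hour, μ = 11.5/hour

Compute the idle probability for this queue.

ρ = λ/μ = 9.3/11.5 = 0.8087
P(0) = 1 - ρ = 1 - 0.8087 = 0.1913
The server is idle 19.13% of the time.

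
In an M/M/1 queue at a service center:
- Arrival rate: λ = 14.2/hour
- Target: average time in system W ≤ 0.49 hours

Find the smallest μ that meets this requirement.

For M/M/1: W = 1/(μ-λ)
Need W ≤ 0.49, so 1/(μ-λ) ≤ 0.49
μ - λ ≥ 1/0.49 = 2.0408
μ ≥ 14.2 + 2.0408 = 16.2408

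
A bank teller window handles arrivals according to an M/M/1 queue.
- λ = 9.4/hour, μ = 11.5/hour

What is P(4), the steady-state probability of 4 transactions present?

ρ = λ/μ = 9.4/11.5 = 0.8174
P(n) = (1-ρ)ρⁿ
P(4) = (1-0.8174) × 0.8174^4
P(4) = 0.182600 × 0.446415
P(4) = 0.08152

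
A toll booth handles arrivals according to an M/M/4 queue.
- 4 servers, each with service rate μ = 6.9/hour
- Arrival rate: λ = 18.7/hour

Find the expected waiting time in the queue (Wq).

Traffic intensity: ρ = λ/(cμ) = 18.7/(4×6.9) = 0.6775
Since ρ = 0.6775 < 1, system is stable.
Offered load a = λ/μ = cρ = 18.7/6.9 = 2.7101
P₀ = [ Σₙ₌₀^3 aⁿ/n! + a^4/(4!(1-ρ)) ]⁻¹
Σ = a^0/0! + a^1/1! + a^2/2! + a^3/3! = 1.00000 + 2.71014 + 3.67244 + 3.31762 = 10.7002
a^4/(4!(1-ρ)) = 53.9473/(24 × 0.322464) = 6.9707
P₀ = 1/(10.7002 + 6.9707) = 0.05659
Lq = P₀·a^4·ρ / (4!(1-ρ)²) = 0.0565901 × 53.9473 × 0.677536 / (24 × 0.103983) = 0.8288
Wq = Lq/λ = 0.8288/18.7 = 0.04432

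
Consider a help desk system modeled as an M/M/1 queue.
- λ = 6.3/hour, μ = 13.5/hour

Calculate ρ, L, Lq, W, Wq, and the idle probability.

Step 1: ρ = λ/μ = 6.3/13.5 = 0.4667
Step 2: L = λ/(μ-λ) = 6.3/7.20 = 0.8750
Step 3: Lq = λ²/(μ(μ-λ)) = 39.69/(13.5×7.20) = 0.4083
Step 4: W = 1/(μ-λ) = 1/7.20 = 0.13889
Step 5: Wq = λ/(μ(μ-λ)) = 6.3/(13.5×7.20) = 0.06481
Step 6: P(0) = 1-ρ = 0.5333
Verify: L = λW = 6.3×0.13889 = 0.8750 ✔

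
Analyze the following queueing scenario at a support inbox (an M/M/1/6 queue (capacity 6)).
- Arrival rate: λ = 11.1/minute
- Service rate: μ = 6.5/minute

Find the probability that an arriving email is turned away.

ρ = λ/μ = 11.1/6.5 = 1.7077
P₀ = (1-ρ)/(1-ρ^(K+1)) = (1-1.7077)/(1-1.7077^7) = -0.7077/-41.3527 = 0.01711
P_K = P₀×ρ^K = 0.017114 × 1.7077^6 = 0.017114 × 24.8010 = 0.4244
Blocking probability = 42.44%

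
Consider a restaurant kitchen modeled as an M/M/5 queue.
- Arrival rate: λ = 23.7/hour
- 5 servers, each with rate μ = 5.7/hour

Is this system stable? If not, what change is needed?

Stability requires ρ = λ/(cμ) < 1
ρ = 23.7/(5 × 5.7) = 23.7/28.50 = 0.8316
Since 0.8316 < 1, the system is STABLE.
The servers are busy 83.16% of the time.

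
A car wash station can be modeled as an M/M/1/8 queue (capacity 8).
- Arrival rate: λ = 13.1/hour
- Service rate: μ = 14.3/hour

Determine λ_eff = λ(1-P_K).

ρ = λ/μ = 13.1/14.3 = 0.91608
P₀ = (1-ρ)/(1-ρ^(K+1)) = (1-0.91608)/(1-0.91608^9) = 0.08392/0.5456 = 0.1538
P_K = P₀×ρ^K = 0.1538 × 0.91608^8 = 0.1538 × 0.4960 = 0.07628
λ_eff = λ(1-P_K) = 13.1 × (1 - 0.07628) = 13.1 × 0.92372 = 12.1007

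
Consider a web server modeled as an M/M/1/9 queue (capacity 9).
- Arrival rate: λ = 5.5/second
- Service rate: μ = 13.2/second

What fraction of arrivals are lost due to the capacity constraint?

ρ = λ/μ = 5.5/13.2 = 0.416667
P₀ = (1-ρ)/(1-ρ^(K+1)) = (1-0.416667)/(1-0.416667^10) = 0.5833/0.9998 = 0.5834
P_K = P₀×ρ^K = 0.5834 × 0.416667^9 = 0.5834 × 0.0003785 = 0.0002208
Blocking probability = 0.02208%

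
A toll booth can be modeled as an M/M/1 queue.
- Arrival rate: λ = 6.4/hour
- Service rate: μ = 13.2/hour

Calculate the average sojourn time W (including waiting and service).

First, compute utilization: ρ = λ/μ = 6.4/13.2 = 0.4848
For M/M/1: W = 1/(μ-λ)
W = 1/(13.2-6.4) = 1/6.80
W = 0.1471 hours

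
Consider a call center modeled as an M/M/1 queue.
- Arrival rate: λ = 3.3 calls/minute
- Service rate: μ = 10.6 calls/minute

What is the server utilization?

Server utilization: ρ = λ/μ
ρ = 3.3/10.6 = 0.3113
The server is busy 31.13% of the time.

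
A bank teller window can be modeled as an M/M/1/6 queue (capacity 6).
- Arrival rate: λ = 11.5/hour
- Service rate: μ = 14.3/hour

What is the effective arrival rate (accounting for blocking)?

ρ = λ/μ = 11.5/14.3 = 0.804196
P₀ = (1-ρ)/(1-ρ^(K+1)) = (1-0.804196)/(1-0.804196^7) = 0.1958/0.7825 = 0.2502
P_K = P₀×ρ^K = 0.25024 × 0.804196^6 = 0.25024 × 0.27050 = 0.06769
λ_eff = λ(1-P_K) = 11.5 × (1 - 0.06769) = 11.5 × 0.93231 = 10.7216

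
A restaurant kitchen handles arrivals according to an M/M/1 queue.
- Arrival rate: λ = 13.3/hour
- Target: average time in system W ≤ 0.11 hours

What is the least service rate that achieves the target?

For M/M/1: W = 1/(μ-λ)
Need W ≤ 0.11, so 1/(μ-λ) ≤ 0.11
μ - λ ≥ 1/0.11 = 9.0909
μ ≥ 13.3 + 9.0909 = 22.3909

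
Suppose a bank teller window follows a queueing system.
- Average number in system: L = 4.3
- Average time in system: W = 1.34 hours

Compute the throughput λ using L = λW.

Little's Law: L = λW, so λ = L/W
λ = 4.3/1.34 = 3.2090 transactions/hour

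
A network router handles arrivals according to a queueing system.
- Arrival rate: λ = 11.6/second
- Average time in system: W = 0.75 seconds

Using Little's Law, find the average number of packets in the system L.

Little's Law: L = λW
L = 11.6 × 0.75 = 8.7000 packets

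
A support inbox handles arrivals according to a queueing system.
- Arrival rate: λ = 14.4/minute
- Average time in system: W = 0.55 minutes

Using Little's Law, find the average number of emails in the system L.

Little's Law: L = λW
L = 14.4 × 0.55 = 7.9200 emails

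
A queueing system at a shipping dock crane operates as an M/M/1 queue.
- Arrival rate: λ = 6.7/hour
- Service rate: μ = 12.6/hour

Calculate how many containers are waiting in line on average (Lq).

ρ = λ/μ = 6.7/12.6 = 0.5317
For M/M/1: Lq = λ²/(μ(μ-λ))
Lq = 44.89/(12.6 × 5.90)
Lq = 0.6038 containers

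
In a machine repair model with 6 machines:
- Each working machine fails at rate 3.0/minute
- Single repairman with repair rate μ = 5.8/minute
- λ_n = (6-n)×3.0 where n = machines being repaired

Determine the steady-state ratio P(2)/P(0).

P(2)/P(0) = ∏_{i=0}^{2-1} λ_i/μ_{i+1}
= (6-0)×3.0/5.8 × (6-1)×3.0/5.8
= 8.0262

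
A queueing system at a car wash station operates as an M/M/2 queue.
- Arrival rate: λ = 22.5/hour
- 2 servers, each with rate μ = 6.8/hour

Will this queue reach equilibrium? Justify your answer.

Stability requires ρ = λ/(cμ) < 1
ρ = 22.5/(2 × 6.8) = 22.5/13.60 = 1.6544
Since 1.6544 ≥ 1, the system is UNSTABLE.
Need c > λ/μ = 22.5/6.8 = 3.31.
Minimum servers needed: c = 4.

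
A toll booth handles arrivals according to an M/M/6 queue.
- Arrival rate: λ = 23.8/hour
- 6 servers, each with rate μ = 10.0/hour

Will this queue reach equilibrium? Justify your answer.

Stability requires ρ = λ/(cμ) < 1
ρ = 23.8/(6 × 10.0) = 23.8/60.00 = 0.3967
Since 0.3967 < 1, the system is STABLE.
The servers are busy 39.67% of the time.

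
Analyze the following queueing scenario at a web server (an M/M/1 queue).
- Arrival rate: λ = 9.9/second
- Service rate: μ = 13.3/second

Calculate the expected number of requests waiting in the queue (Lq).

ρ = λ/μ = 9.9/13.3 = 0.7444
For M/M/1: Lq = λ²/(μ(μ-λ))
Lq = 98.01/(13.3 × 3.40)
Lq = 2.1674 requests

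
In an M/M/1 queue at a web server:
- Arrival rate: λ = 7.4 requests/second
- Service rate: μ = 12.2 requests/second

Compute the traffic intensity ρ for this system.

Server utilization: ρ = λ/μ
ρ = 7.4/12.2 = 0.6066
The server is busy 60.66% of the time.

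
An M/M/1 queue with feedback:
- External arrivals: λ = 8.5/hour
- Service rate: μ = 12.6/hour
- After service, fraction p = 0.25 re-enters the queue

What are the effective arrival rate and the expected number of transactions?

Effective arrival rate: λ_eff = λ/(1-p) = 8.5/(1-0.25) = 8.5/0.75 = 11.33333
ρ = λ_eff/μ = 11.33333/12.6 = 0.899471
L = ρ/(1-ρ) = 0.899471/(1-0.899471) = 8.9474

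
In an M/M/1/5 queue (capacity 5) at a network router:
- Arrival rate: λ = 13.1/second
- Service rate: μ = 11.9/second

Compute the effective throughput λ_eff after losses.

ρ = λ/μ = 13.1/11.9 = 1.10084
P₀ = (1-ρ)/(1-ρ^(K+1)) = (1-1.10084)/(1-1.10084^6) = -0.1008/-0.7797 = 0.1293
P_K = P₀×ρ^K = 0.12933 × 1.10084^5 = 0.12933 × 1.6167 = 0.2091
λ_eff = λ(1-P_K) = 13.1 × (1 - 0.20909) = 13.1 × 0.79091 = 10.3609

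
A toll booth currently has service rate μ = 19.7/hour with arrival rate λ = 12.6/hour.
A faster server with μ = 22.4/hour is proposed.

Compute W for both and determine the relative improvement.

System 1: ρ₁ = 12.6/19.7 = 0.6396, W₁ = 1/(19.7-12.6) = 0.14085
System 2: ρ₂ = 12.6/22.4 = 0.5625, W₂ = 1/(22.4-12.6) = 0.10204
Improvement: (W₁-W₂)/W₁ = (0.14085-0.10204)/0.14085 = 27.55%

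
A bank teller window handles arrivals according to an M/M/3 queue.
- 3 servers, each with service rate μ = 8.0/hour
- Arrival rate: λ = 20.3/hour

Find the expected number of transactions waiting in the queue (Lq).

Traffic intensity: ρ = λ/(cμ) = 20.3/(3×8.0) = 0.8458
Since ρ = 0.8458 < 1, system is stable.
Offered load a = λ/μ = cρ = 20.3/8.0 = 2.5375
P₀ = [ Σₙ₌₀^2 aⁿ/n! + a^3/(3!(1-ρ)) ]⁻¹
Σ = a^0/0! + a^1/1! + a^2/2! = 1.0000 + 2.5375 + 3.2195 = 6.7570
a^3/(3!(1-ρ)) = 16.33872/(6 × 0.1541667) = 17.6635
P₀ = 1/(6.7570 + 17.6635) = 0.04095
Lq = P₀·a^3·ρ / (3!(1-ρ)²) = 0.040949 × 16.3387 × 0.84583 / (6 × 0.023767) = 3.9684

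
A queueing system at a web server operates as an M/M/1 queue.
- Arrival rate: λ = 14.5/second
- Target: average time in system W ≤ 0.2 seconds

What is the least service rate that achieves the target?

For M/M/1: W = 1/(μ-λ)
Need W ≤ 0.2, so 1/(μ-λ) ≤ 0.2
μ - λ ≥ 1/0.2 = 5.0000
μ ≥ 14.5 + 5.0000 = 19.5000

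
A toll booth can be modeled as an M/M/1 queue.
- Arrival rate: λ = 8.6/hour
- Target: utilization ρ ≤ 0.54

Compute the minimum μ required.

ρ = λ/μ, so μ = λ/ρ
μ ≥ 8.6/0.54 = 15.9259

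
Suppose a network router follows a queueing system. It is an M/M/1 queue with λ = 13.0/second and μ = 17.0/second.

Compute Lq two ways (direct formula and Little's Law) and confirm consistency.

Method 1 (direct): Lq = λ²/(μ(μ-λ)) = 169.00/(17.0 × 4.00) = 2.4853

Method 2 (Little's Law):
W = 1/(μ-λ) = 1/4.00 = 0.2500
Wq = W - 1/μ = 0.2500 - 0.05882 = 0.19118
Lq = λWq = 13.0 × 0.19118 = 2.4853 ✔ (matches Method 1)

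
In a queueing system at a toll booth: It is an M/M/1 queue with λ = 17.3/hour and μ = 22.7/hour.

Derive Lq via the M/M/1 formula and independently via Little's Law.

Method 1 (direct): Lq = λ²/(μ(μ-λ)) = 299.29/(22.7 × 5.40) = 2.4416

Method 2 (Little's Law):
W = 1/(μ-λ) = 1/5.40 = 0.185185
Wq = W - 1/μ = 0.185185 - 0.0440529 = 0.141132
Lq = λWq = 17.3 × 0.141132 = 2.4416 ✔ (matches Method 1)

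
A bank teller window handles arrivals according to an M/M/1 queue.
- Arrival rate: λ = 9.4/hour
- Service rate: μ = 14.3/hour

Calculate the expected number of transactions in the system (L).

ρ = λ/μ = 9.4/14.3 = 0.6573
For M/M/1: L = λ/(μ-λ)
L = 9.4/(14.3-9.4) = 9.4/4.90
L = 1.9184 transactions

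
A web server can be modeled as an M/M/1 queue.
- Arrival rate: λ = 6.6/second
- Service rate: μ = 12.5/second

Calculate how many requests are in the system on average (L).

ρ = λ/μ = 6.6/12.5 = 0.5280
For M/M/1: L = λ/(μ-λ)
L = 6.6/(12.5-6.6) = 6.6/5.90
L = 1.1186 requests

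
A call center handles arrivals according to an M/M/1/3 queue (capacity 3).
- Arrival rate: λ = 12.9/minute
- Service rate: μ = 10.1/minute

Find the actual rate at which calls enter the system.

ρ = λ/μ = 12.9/10.1 = 1.2772
P₀ = (1-ρ)/(1-ρ^(K+1)) = (1-1.2772)/(1-1.2772^4) = -0.2772/-1.6609 = 0.1669
P_K = P₀×ρ^K = 0.1669 × 1.2772^3 = 0.1669 × 2.0834 = 0.3477
λ_eff = λ(1-P_K) = 12.9 × (1 - 0.34772) = 12.9 × 0.65228 = 8.4144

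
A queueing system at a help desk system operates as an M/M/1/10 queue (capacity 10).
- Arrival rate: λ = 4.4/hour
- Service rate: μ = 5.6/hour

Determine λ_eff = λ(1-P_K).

ρ = λ/μ = 4.4/5.6 = 0.78571
P₀ = (1-ρ)/(1-ρ^(K+1)) = (1-0.78571)/(1-0.78571^11) = 0.21429/0.92955 = 0.2305
P_K = P₀×ρ^K = 0.2305 × 0.78571^10 = 0.2305 × 0.08966 = 0.02067
λ_eff = λ(1-P_K) = 4.4 × (1 - 0.020671) = 4.4 × 0.979329 = 4.3090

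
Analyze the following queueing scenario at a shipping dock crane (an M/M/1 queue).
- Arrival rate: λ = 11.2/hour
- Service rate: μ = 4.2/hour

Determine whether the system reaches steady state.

Stability requires ρ = λ/(cμ) < 1
ρ = 11.2/(1 × 4.2) = 11.2/4.20 = 2.6667
Since 2.6667 ≥ 1, the system is UNSTABLE.
Queue grows without bound. Need μ > λ = 11.2.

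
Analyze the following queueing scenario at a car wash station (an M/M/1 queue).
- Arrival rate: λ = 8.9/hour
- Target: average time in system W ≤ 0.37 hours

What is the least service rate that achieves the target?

For M/M/1: W = 1/(μ-λ)
Need W ≤ 0.37, so 1/(μ-λ) ≤ 0.37
μ - λ ≥ 1/0.37 = 2.7027
μ ≥ 8.9 + 2.7027 = 11.6027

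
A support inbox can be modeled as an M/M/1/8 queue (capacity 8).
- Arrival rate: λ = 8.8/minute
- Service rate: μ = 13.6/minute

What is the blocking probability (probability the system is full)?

ρ = λ/μ = 8.8/13.6 = 0.64706
P₀ = (1-ρ)/(1-ρ^(K+1)) = (1-0.64706)/(1-0.64706^9) = 0.3529/0.9801 = 0.3601
P_K = P₀×ρ^K = 0.3601 × 0.64706^8 = 0.3601 × 0.03073 = 0.01107
Blocking probability = 1.11%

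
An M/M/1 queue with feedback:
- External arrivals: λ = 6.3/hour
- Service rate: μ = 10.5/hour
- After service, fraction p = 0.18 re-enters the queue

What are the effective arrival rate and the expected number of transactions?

Effective arrival rate: λ_eff = λ/(1-p) = 6.3/(1-0.18) = 6.3/0.82 = 7.68293
ρ = λ_eff/μ = 7.68293/10.5 = 0.73171
L = ρ/(1-ρ) = 0.73171/(1-0.73171) = 2.7273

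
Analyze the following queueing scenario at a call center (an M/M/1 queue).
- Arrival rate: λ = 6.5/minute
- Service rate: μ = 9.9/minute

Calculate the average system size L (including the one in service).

ρ = λ/μ = 6.5/9.9 = 0.6566
For M/M/1: L = λ/(μ-λ)
L = 6.5/(9.9-6.5) = 6.5/3.40
L = 1.9118 calls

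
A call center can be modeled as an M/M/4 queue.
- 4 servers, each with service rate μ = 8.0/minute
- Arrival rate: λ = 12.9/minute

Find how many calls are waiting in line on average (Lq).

Traffic intensity: ρ = λ/(cμ) = 12.9/(4×8.0) = 0.4031
Since ρ = 0.4031 < 1, system is stable.
Offered load a = λ/μ = cρ = 12.9/8.0 = 1.6125
P₀ = [ Σₙ₌₀^3 aⁿ/n! + a^4/(4!(1-ρ)) ]⁻¹
Σ = a^0/0! + a^1/1! + a^2/2! + a^3/3! = 1.0000 + 1.6125 + 1.3001 + 0.6988 = 4.6114
a^4/(4!(1-ρ)) = 6.7608/(24 × 0.59688) = 0.4720
P₀ = 1/(4.6114 + 0.4720) = 0.1967
Lq = P₀·a^4·ρ / (4!(1-ρ)²) = 0.19672 × 6.7608 × 0.40313 / (24 × 0.35626) = 0.06271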